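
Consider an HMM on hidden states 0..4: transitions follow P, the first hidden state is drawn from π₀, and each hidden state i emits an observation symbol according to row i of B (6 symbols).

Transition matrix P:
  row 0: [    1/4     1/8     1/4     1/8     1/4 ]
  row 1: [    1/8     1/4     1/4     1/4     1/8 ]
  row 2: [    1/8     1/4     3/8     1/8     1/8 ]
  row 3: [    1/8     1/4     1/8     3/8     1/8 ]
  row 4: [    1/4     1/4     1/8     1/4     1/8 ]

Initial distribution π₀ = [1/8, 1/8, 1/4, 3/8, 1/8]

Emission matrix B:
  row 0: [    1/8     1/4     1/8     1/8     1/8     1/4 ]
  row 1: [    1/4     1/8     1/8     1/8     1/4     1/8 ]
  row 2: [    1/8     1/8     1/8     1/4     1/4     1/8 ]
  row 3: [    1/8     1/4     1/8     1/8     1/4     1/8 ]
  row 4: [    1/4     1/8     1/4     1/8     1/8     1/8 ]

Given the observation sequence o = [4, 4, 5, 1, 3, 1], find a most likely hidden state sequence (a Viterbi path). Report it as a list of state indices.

t=0: δ = [1.562e-02, 3.125e-02, 6.250e-02, 9.375e-02, 1.562e-02]  (obs o_0=4)
t=1: δ = [1.465e-03, 5.859e-03, 5.859e-03, 8.789e-03, 1.465e-03]  ψ = [3, 3, 2, 3, 3]  (obs o_1=4)
t=2: δ = [2.747e-04, 2.747e-04, 2.747e-04, 4.120e-04, 1.373e-04]  ψ = [3, 3, 2, 3, 3]  (obs o_2=5)
t=3: δ = [1.717e-05, 1.287e-05, 1.287e-05, 3.862e-05, 8.583e-06]  ψ = [0, 3, 2, 3, 0]  (obs o_3=1)
t=4: δ = [6.035e-07, 1.207e-06, 1.207e-06, 1.810e-06, 6.035e-07]  ψ = [3, 3, 2, 3, 3]  (obs o_4=3)
t=5: δ = [5.658e-08, 5.658e-08, 5.658e-08, 1.697e-07, 2.829e-08]  ψ = [3, 3, 2, 3, 3]  (obs o_5=1)
backtrack: best end state = 3; path = [3, 3, 3, 3, 3, 3]

path = [3, 3, 3, 3, 3, 3]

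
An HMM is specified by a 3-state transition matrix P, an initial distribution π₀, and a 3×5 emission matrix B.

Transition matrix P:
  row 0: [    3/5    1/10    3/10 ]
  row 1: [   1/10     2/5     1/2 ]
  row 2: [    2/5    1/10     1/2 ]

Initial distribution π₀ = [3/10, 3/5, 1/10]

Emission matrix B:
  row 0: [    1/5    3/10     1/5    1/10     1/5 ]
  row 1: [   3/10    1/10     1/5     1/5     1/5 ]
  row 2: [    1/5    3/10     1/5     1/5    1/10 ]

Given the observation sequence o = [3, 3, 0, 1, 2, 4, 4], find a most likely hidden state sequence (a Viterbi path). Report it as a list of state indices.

path = [1, 2, 0, 0, 0, 0, 0]

t=0: δ = [3.000e-02, 1.200e-01, 2.000e-02]  (obs o_0=3)
t=1: δ = [1.800e-03, 9.600e-03, 1.200e-02]  ψ = [0, 1, 1]  (obs o_1=3)
t=2: δ = [9.600e-04, 1.152e-03, 1.200e-03]  ψ = [2, 1, 2]  (obs o_2=0)
t=3: δ = [1.728e-04, 4.608e-05, 1.800e-04]  ψ = [0, 1, 2]  (obs o_3=1)
t=4: δ = [2.074e-05, 3.686e-06, 1.800e-05]  ψ = [0, 1, 2]  (obs o_4=2)
t=5: δ = [2.488e-06, 4.147e-07, 9.000e-07]  ψ = [0, 0, 2]  (obs o_5=4)
t=6: δ = [2.986e-07, 4.977e-08, 7.465e-08]  ψ = [0, 0, 0]  (obs o_6=4)
backtrack: best end state = 0; path = [1, 2, 0, 0, 0, 0, 0]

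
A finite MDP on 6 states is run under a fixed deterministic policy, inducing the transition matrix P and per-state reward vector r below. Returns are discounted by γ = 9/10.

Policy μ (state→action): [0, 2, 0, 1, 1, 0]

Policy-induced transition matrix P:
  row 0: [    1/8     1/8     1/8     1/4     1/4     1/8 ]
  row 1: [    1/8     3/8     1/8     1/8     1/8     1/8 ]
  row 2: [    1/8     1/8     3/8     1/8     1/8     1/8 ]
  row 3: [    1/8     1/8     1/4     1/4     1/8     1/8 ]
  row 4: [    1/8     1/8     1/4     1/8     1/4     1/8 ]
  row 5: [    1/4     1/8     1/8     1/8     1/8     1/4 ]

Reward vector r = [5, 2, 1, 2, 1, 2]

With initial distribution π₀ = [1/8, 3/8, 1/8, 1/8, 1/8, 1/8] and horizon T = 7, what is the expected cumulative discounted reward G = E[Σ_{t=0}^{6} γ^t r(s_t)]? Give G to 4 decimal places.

t=0: π = [0.1250, 0.3750, 0.1250, 0.1250, 0.1250, 0.1250], E[r] = 2.1250, γ^t·E[r] = 2.125000, running G = 2.125000
t=1: π = [0.1406, 0.2188, 0.1875, 0.1563, 0.1563, 0.1406], E[r] = 2.0781, γ^t·E[r] = 1.870313, running G = 3.995313
t=2: π = [0.1426, 0.1797, 0.2109, 0.1621, 0.1621, 0.1426], E[r] = 2.0547, γ^t·E[r] = 1.664297, running G = 5.659609
t=3: π = [0.1428, 0.1699, 0.2183, 0.1631, 0.1631, 0.1428], E[r] = 2.0471, γ^t·E[r] = 1.492350, running G = 7.151959
t=4: π = [0.1429, 0.1675, 0.2203, 0.1632, 0.1632, 0.1429], E[r] = 2.0450, γ^t·E[r] = 1.341713, running G = 8.493673
t=5: π = [0.1429, 0.1669, 0.2209, 0.1633, 0.1633, 0.1429], E[r] = 2.0444, γ^t·E[r] = 1.207206, running G = 9.700879
t=6: π = [0.1429, 0.1667, 0.2210, 0.1633, 0.1633, 0.1429], E[r] = 2.0443, γ^t·E[r] = 1.086408, running G = 10.787286

G = 10.7873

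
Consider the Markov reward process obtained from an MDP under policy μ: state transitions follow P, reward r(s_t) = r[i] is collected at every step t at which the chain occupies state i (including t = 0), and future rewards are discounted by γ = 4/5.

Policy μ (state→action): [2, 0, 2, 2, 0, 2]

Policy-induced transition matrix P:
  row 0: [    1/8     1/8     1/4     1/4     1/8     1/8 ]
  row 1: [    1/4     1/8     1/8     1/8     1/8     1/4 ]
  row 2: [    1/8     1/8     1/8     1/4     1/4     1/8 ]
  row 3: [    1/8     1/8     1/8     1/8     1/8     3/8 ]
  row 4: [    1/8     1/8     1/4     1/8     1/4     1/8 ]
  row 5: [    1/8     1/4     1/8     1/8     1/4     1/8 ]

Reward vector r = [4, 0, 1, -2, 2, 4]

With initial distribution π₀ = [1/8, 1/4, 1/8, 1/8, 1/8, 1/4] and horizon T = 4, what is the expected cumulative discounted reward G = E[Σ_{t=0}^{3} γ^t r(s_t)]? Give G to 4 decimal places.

t=0: π = [0.1250, 0.2500, 0.1250, 0.1250, 0.1250, 0.2500], E[r] = 1.6250, γ^t·E[r] = 1.625000, running G = 1.625000
t=1: π = [0.1563, 0.1563, 0.1563, 0.1563, 0.1875, 0.1875], E[r] = 1.5938, γ^t·E[r] = 1.275000, running G = 2.900000
t=2: π = [0.1445, 0.1484, 0.1680, 0.1641, 0.1914, 0.1836], E[r] = 1.5352, γ^t·E[r] = 0.982500, running G = 3.882500
t=3: π = [0.1436, 0.1479, 0.1670, 0.1641, 0.1929, 0.1846], E[r] = 1.5371, γ^t·E[r] = 0.787000, running G = 4.669500

G = 4.6695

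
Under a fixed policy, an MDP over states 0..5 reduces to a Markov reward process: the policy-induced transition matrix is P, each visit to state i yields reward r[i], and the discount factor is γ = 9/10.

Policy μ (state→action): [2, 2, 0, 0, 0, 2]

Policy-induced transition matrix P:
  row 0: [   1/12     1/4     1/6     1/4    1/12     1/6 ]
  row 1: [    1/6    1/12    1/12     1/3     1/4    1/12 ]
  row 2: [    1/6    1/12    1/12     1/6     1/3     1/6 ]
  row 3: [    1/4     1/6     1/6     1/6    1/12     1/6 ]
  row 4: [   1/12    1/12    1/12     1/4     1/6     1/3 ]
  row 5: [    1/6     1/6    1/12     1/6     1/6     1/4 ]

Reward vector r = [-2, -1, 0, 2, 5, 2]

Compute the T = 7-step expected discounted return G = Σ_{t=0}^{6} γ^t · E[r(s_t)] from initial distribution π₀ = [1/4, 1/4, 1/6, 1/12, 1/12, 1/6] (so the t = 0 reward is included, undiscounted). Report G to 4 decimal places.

G = 5.3535

t=0: π = [0.2500, 0.2500, 0.1667, 0.0833, 0.0833, 0.1667], E[r] = 0.1667, γ^t·E[r] = 0.166667, running G = 0.166667
t=1: π = [0.1458, 0.1458, 0.1111, 0.2361, 0.1875, 0.1736], E[r] = 1.3194, γ^t·E[r] = 1.187500, running G = 1.354167
t=2: π = [0.1586, 0.1418, 0.1152, 0.2188, 0.1655, 0.2002], E[r] = 1.2066, γ^t·E[r] = 0.977344, running G = 2.331510
t=3: π = [0.1579, 0.1447, 0.1148, 0.2173, 0.1662, 0.1991], E[r] = 1.2036, γ^t·E[r] = 0.877395, running G = 3.208905
t=4: π = [0.1578, 0.1444, 0.1146, 0.2178, 0.1666, 0.1989], E[r] = 1.2064, γ^t·E[r] = 0.791551, running G = 4.000456
t=5: π = [0.1578, 0.1444, 0.1146, 0.2178, 0.1665, 0.1990], E[r] = 1.2060, γ^t·E[r] = 0.712152, running G = 4.712608
t=6: π = [0.1578, 0.1444, 0.1146, 0.2177, 0.1665, 0.1990], E[r] = 1.2060, γ^t·E[r] = 0.640933, running G = 5.353541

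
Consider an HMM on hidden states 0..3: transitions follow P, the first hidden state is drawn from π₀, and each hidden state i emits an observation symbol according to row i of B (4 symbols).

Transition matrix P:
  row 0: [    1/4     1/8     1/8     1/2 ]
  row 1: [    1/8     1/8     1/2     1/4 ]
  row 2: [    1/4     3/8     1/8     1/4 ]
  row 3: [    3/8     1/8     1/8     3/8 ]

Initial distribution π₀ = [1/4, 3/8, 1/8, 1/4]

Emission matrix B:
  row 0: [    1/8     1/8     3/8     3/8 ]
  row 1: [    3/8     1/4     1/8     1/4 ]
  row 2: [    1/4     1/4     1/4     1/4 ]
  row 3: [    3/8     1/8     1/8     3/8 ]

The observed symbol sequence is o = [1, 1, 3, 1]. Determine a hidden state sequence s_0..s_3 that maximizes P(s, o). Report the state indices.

path = [1, 2, 1, 2]

t=0: δ = [3.125e-02, 9.375e-02, 3.125e-02, 3.125e-02]  (obs o_0=1)
t=1: δ = [1.465e-03, 2.930e-03, 1.172e-02, 2.930e-03]  ψ = [1, 1, 1, 1]  (obs o_1=1)
t=2: δ = [1.099e-03, 1.099e-03, 3.662e-04, 1.099e-03]  ψ = [2, 2, 1, 2]  (obs o_2=3)
t=3: δ = [5.150e-05, 3.433e-05, 1.373e-04, 6.866e-05]  ψ = [3, 0, 1, 0]  (obs o_3=1)
backtrack: best end state = 2; path = [1, 2, 1, 2]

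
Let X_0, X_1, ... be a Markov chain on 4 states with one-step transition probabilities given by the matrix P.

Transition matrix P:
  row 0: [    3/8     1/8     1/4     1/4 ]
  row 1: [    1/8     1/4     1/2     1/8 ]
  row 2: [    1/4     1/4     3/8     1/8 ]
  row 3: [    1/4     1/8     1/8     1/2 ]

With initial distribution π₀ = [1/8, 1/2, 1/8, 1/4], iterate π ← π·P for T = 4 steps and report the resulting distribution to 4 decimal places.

π = [0.2585, 0.1872, 0.3051, 0.2492]

t=0: π = [0.1250, 0.5000, 0.1250, 0.2500]
t=1: π = [0.2031, 0.2031, 0.3594, 0.2344]
t=2: π = [0.2500, 0.1953, 0.3164, 0.2383]
t=3: π = [0.2568, 0.1890, 0.3086, 0.2456]
t=4: π = [0.2585, 0.1872, 0.3051, 0.2492]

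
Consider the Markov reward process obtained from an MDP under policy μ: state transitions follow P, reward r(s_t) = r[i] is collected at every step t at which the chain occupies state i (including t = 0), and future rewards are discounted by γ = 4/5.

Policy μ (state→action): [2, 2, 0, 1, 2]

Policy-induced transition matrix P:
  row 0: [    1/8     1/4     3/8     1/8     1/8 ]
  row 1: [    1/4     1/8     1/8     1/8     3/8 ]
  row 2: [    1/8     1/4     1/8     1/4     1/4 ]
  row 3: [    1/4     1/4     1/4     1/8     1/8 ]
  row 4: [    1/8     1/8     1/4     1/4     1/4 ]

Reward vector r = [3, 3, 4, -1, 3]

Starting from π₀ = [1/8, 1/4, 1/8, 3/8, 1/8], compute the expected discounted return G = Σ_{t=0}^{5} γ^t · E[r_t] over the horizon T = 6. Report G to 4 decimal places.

G = 8.4178

t=0: π = [0.1250, 0.2500, 0.1250, 0.3750, 0.1250], E[r] = 1.6250, γ^t·E[r] = 1.625000, running G = 1.625000
t=1: π = [0.2031, 0.2031, 0.2188, 0.1563, 0.2188], E[r] = 2.5938, γ^t·E[r] = 2.075000, running G = 3.700000
t=2: π = [0.1699, 0.1973, 0.2227, 0.1797, 0.2305], E[r] = 2.5039, γ^t·E[r] = 1.602500, running G = 5.302500
t=3: π = [0.1721, 0.1965, 0.2188, 0.1816, 0.2310], E[r] = 2.4922, γ^t·E[r] = 1.276000, running G = 6.578500
t=4: π = [0.1723, 0.1966, 0.2196, 0.1812, 0.2303], E[r] = 2.4948, γ^t·E[r] = 1.021850, running G = 7.600350
t=5: π = [0.1722, 0.1966, 0.2195, 0.1812, 0.2304], E[r] = 2.4945, γ^t·E[r] = 0.817410, running G = 8.417760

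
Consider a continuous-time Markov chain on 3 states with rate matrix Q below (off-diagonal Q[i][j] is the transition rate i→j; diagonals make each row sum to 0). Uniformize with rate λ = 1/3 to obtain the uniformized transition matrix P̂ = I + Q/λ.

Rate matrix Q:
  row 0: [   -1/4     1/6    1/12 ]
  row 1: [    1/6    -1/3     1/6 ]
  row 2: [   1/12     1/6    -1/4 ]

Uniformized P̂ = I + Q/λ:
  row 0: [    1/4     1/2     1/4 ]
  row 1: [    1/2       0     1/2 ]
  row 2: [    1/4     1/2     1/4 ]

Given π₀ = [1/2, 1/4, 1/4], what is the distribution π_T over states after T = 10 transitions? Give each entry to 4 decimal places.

t=0: π = [0.5000, 0.2500, 0.2500]
t=1: π = [0.3125, 0.3750, 0.3125]
t=2: π = [0.3438, 0.3125, 0.3438]
t=3: π = [0.3281, 0.3438, 0.3281]
t=4: π = [0.3359, 0.3281, 0.3359]
t=5: π = [0.3320, 0.3359, 0.3320]
t=6: π = [0.3340, 0.3320, 0.3340]
t=7: π = [0.3330, 0.3340, 0.3330]
t=8: π = [0.3335, 0.3330, 0.3335]
t=9: π = [0.3333, 0.3335, 0.3333]
t=10: π = [0.3334, 0.3333, 0.3334]

π = [0.3334, 0.3333, 0.3334]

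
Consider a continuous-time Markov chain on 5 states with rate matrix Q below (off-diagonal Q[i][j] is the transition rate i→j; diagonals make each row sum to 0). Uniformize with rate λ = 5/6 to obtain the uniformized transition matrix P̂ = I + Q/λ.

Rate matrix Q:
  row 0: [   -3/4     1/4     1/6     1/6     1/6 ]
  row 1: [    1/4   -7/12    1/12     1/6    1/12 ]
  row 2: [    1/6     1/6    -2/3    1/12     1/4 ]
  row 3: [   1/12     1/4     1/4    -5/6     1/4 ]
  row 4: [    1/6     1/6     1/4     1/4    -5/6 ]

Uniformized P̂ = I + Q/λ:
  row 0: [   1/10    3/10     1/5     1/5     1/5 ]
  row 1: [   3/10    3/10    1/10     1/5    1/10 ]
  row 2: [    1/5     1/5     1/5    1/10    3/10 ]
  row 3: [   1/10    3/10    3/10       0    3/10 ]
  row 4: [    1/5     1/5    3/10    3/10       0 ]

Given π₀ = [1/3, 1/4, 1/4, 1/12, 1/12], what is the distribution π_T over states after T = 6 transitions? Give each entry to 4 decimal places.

t=0: π = [0.3333, 0.2500, 0.2500, 0.0833, 0.0833]
t=1: π = [0.1833, 0.2667, 0.1917, 0.1667, 0.1917]
t=2: π = [0.1917, 0.2617, 0.2092, 0.1667, 0.1708]
t=3: π = [0.1903, 0.2620, 0.2076, 0.1628, 0.1773]
t=4: π = [0.1909, 0.2615, 0.2078, 0.1644, 0.1754]
t=5: π = [0.1906, 0.2617, 0.2078, 0.1639, 0.1760]
t=6: π = [0.1907, 0.2616, 0.2078, 0.1640, 0.1758]

π = [0.1907, 0.2616, 0.2078, 0.1640, 0.1758]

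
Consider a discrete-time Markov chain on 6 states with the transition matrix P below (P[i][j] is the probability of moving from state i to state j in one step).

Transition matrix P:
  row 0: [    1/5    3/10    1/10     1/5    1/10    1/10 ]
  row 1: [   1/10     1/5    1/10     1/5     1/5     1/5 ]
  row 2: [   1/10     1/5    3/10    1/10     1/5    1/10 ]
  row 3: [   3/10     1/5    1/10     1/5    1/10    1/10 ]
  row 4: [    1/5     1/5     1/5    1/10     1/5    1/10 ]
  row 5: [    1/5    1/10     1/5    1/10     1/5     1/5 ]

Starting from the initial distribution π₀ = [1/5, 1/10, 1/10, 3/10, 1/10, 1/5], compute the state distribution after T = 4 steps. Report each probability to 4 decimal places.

t=0: π = [0.2000, 0.1000, 0.1000, 0.3000, 0.1000, 0.2000]
t=1: π = [0.2100, 0.2000, 0.1500, 0.1600, 0.1500, 0.1300]
t=2: π = [0.1810, 0.2080, 0.1580, 0.1570, 0.1630, 0.1330]
t=3: π = [0.1791, 0.2048, 0.1612, 0.1546, 0.1662, 0.1341]
t=4: π = [0.1789, 0.2045, 0.1623, 0.1539, 0.1666, 0.1339]

π = [0.1789, 0.2045, 0.1623, 0.1539, 0.1666, 0.1339]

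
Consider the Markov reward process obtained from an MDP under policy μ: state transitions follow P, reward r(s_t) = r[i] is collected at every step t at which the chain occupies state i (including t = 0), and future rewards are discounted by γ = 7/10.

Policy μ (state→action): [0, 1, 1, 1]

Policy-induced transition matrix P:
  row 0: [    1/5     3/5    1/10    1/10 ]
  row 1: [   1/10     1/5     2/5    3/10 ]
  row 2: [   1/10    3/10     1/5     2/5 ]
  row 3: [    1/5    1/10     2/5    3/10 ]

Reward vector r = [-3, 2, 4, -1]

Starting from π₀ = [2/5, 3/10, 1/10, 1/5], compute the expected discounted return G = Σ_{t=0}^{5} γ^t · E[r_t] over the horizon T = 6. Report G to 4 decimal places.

t=0: π = [0.4000, 0.3000, 0.1000, 0.2000], E[r] = -0.4000, γ^t·E[r] = -0.400000, running G = -0.400000
t=1: π = [0.1600, 0.3500, 0.2600, 0.2300], E[r] = 1.0300, γ^t·E[r] = 0.721000, running G = 0.321000
t=2: π = [0.1390, 0.2670, 0.3000, 0.2940], E[r] = 1.0230, γ^t·E[r] = 0.501270, running G = 0.822270
t=3: π = [0.1433, 0.2562, 0.2983, 0.3022], E[r] = 0.9735, γ^t·E[r] = 0.333911, running G = 1.156181
t=4: π = [0.1446, 0.2569, 0.2974, 0.3012], E[r] = 0.9684, γ^t·E[r] = 0.232522, running G = 1.388703
t=5: π = [0.1446, 0.2574, 0.2972, 0.3008], E[r] = 0.9690, γ^t·E[r] = 0.162859, running G = 1.551562

G = 1.5516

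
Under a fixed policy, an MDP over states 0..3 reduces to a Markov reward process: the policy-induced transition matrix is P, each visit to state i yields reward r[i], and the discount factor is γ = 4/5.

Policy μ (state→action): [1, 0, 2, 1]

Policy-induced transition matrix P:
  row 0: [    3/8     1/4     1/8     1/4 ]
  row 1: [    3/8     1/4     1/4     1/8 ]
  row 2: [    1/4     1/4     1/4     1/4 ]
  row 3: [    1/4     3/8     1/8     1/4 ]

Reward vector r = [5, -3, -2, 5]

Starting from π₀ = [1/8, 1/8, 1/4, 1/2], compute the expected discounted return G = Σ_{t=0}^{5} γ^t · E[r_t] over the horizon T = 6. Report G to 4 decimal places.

G = 6.1096

t=0: π = [0.1250, 0.1250, 0.2500, 0.5000], E[r] = 2.2500, γ^t·E[r] = 2.250000, running G = 2.250000
t=1: π = [0.2813, 0.3125, 0.1719, 0.2344], E[r] = 1.2969, γ^t·E[r] = 1.037500, running G = 3.287500
t=2: π = [0.3242, 0.2793, 0.1855, 0.2109], E[r] = 1.4668, γ^t·E[r] = 0.938750, running G = 4.226250
t=3: π = [0.3254, 0.2764, 0.1831, 0.2151], E[r] = 1.5073, γ^t·E[r] = 0.771750, running G = 4.998000
t=4: π = [0.3252, 0.2769, 0.1824, 0.2155], E[r] = 1.5079, γ^t·E[r] = 0.617625, running G = 5.615625
t=5: π = [0.3253, 0.2769, 0.1824, 0.2154], E[r] = 1.5076, γ^t·E[r] = 0.494024, running G = 6.109649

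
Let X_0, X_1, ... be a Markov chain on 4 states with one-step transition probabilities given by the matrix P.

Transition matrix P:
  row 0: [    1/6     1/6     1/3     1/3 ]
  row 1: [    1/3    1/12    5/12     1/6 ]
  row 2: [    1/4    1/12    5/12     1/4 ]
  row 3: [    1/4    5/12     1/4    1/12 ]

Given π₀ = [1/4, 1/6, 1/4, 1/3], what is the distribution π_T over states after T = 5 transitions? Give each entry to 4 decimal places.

π = [0.2444, 0.1767, 0.3598, 0.2191]

t=0: π = [0.2500, 0.1667, 0.2500, 0.3333]
t=1: π = [0.2431, 0.2153, 0.3403, 0.2014]
t=2: π = [0.2477, 0.1707, 0.3628, 0.2188]
t=3: π = [0.2436, 0.1769, 0.3596, 0.2200]
t=4: π = [0.2444, 0.1770, 0.3597, 0.2189]
t=5: π = [0.2444, 0.1767, 0.3598, 0.2191]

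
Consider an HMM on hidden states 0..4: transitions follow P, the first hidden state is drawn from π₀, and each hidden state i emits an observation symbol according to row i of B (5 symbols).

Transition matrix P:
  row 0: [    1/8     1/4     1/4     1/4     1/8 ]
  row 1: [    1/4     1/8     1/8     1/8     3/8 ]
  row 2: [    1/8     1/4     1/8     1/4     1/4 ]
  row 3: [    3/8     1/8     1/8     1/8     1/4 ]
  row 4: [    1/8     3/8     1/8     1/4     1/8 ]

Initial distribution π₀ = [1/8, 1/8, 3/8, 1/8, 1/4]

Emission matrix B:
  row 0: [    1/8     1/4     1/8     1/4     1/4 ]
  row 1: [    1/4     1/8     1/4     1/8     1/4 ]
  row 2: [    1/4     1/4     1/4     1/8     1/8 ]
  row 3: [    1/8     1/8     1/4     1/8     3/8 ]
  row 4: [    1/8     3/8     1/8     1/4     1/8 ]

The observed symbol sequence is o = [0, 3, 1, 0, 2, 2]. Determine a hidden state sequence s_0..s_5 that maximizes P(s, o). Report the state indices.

t=0: δ = [1.562e-02, 3.125e-02, 9.375e-02, 1.562e-02, 3.125e-02]  (obs o_0=0)
t=1: δ = [2.930e-03, 2.930e-03, 1.465e-03, 2.930e-03, 5.859e-03]  ψ = [2, 2, 2, 2, 2]  (obs o_1=3)
t=2: δ = [2.747e-04, 2.747e-04, 1.831e-04, 1.831e-04, 4.120e-04]  ψ = [3, 4, 0, 4, 1]  (obs o_2=1)
t=3: δ = [8.583e-06, 3.862e-05, 1.717e-05, 1.287e-05, 1.287e-05]  ψ = [1, 4, 0, 4, 1]  (obs o_3=0)
t=4: δ = [1.207e-06, 1.207e-06, 1.207e-06, 1.207e-06, 1.810e-06]  ψ = [1, 1, 1, 1, 1]  (obs o_4=2)
t=5: δ = [5.658e-08, 1.697e-07, 7.544e-08, 1.132e-07, 5.658e-08]  ψ = [3, 4, 0, 4, 1]  (obs o_5=2)
backtrack: best end state = 1; path = [2, 1, 4, 1, 4, 1]

path = [2, 1, 4, 1, 4, 1]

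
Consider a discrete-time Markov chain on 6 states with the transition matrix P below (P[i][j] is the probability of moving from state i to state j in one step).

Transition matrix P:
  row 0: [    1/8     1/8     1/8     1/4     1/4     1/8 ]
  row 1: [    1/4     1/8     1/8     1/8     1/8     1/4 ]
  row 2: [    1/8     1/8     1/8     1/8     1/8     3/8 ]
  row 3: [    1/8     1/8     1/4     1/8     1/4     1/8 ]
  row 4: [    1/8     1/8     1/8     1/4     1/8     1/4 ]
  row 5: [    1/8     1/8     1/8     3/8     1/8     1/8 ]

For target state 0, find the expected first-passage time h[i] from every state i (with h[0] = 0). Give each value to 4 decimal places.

First-step conditioning: h[0] = 0; for i ≠ 0, h[i] = 1 + Σ_k P[i][k]·h[k].
  h[1] = 1 + 1/8·h[1] + 1/8·h[2] + 1/8·h[3] + 1/8·h[4] + 1/4·h[5]
  h[2] = 1 + 1/8·h[1] + 1/8·h[2] + 1/8·h[3] + 1/8·h[4] + 3/8·h[5]
  h[3] = 1 + 1/8·h[1] + 1/4·h[2] + 1/8·h[3] + 1/4·h[4] + 1/8·h[5]
  h[4] = 1 + 1/8·h[1] + 1/8·h[2] + 1/4·h[3] + 1/8·h[4] + 1/4·h[5]
  h[5] = 1 + 1/8·h[1] + 1/8·h[2] + 3/8·h[3] + 1/8·h[4] + 1/8·h[5]
Solving the 5×5 linear system over states ≠ 0 gives exactly h = [0, 56/9, 64/9, 64/9, 64/9, 64/9] (h[0] = 0 is the target).

h = [0.0000, 6.2222, 7.1111, 7.1111, 7.1111, 7.1111]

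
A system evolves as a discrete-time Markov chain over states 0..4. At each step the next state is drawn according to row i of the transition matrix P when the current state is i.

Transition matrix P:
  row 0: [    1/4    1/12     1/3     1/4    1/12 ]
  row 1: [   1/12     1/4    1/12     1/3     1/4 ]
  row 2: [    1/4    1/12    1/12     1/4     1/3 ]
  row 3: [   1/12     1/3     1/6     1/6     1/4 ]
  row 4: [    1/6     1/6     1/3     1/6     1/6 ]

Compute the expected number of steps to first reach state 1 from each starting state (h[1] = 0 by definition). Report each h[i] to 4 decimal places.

h = [6.5135, 0.0000, 6.4234, 4.9550, 6.0631]

First-step conditioning: h[1] = 0; for i ≠ 1, h[i] = 1 + Σ_k P[i][k]·h[k].
  h[0] = 1 + 1/4·h[0] + 1/3·h[2] + 1/4·h[3] + 1/12·h[4]
  h[2] = 1 + 1/4·h[0] + 1/12·h[2] + 1/4·h[3] + 1/3·h[4]
  h[3] = 1 + 1/12·h[0] + 1/6·h[2] + 1/6·h[3] + 1/4·h[4]
  h[4] = 1 + 1/6·h[0] + 1/3·h[2] + 1/6·h[3] + 1/6·h[4]
Solving the 4×4 linear system over states ≠ 1 gives exactly h = [241/37, 0, 713/111, 550/111, 673/111] (h[1] = 0 is the target).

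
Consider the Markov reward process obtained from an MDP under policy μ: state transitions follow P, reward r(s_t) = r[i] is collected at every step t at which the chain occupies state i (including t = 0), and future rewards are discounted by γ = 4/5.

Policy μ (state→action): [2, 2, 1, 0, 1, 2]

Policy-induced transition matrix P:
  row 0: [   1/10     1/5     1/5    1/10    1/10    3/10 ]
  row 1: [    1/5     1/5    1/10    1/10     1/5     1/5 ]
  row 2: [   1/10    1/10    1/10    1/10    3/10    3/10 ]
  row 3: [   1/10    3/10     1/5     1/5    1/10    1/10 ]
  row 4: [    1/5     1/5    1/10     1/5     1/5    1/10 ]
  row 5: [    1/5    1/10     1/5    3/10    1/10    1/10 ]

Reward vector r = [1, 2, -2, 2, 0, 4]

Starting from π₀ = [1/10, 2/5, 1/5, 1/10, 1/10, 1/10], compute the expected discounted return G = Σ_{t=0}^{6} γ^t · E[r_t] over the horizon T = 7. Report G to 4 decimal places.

t=0: π = [0.1000, 0.4000, 0.2000, 0.1000, 0.1000, 0.1000], E[r] = 1.1000, γ^t·E[r] = 1.100000, running G = 1.100000
t=1: π = [0.1600, 0.1800, 0.1300, 0.1400, 0.1900, 0.2000], E[r] = 1.3400, γ^t·E[r] = 1.072000, running G = 2.172000
t=2: π = [0.1570, 0.1810, 0.1500, 0.1730, 0.1630, 0.1760], E[r] = 1.2690, γ^t·E[r] = 0.812160, running G = 2.984160
t=3: π = [0.1520, 0.1847, 0.1506, 0.1688, 0.1644, 0.1795], E[r] = 1.2758, γ^t·E[r] = 0.653210, running G = 3.637370
t=4: π = [0.1529, 0.1839, 0.1500, 0.1692, 0.1650, 0.1790], E[r] = 1.2749, γ^t·E[r] = 0.522215, running G = 4.159585
t=5: π = [0.1528, 0.1840, 0.1501, 0.1692, 0.1649, 0.1790], E[r] = 1.2749, γ^t·E[r] = 0.417766, running G = 4.577351
t=6: π = [0.1528, 0.1840, 0.1501, 0.1692, 0.1649, 0.1790], E[r] = 1.2750, γ^t·E[r] = 0.334222, running G = 4.911574

G = 4.9116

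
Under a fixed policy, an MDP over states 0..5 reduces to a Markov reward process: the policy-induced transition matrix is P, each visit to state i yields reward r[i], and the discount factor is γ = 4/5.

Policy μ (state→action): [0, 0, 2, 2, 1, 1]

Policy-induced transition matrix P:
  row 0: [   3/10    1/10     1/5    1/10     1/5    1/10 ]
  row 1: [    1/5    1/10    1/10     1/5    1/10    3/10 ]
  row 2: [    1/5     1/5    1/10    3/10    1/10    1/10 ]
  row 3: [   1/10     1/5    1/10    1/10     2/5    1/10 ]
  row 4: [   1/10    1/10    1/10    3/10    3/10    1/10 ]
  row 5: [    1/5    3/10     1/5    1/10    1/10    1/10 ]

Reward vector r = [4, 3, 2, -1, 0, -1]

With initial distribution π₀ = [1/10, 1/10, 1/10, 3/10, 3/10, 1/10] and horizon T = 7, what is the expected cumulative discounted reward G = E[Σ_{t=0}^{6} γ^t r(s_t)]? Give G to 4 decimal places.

G = 3.6961

t=0: π = [0.1000, 0.1000, 0.1000, 0.3000, 0.3000, 0.1000], E[r] = 0.5000, γ^t·E[r] = 0.500000, running G = 0.500000
t=1: π = [0.1500, 0.1600, 0.1200, 0.1900, 0.2600, 0.1200], E[r] = 1.0100, γ^t·E[r] = 0.808000, running G = 1.308000
t=2: π = [0.1700, 0.1550, 0.1270, 0.1920, 0.2240, 0.1320], E[r] = 1.0750, γ^t·E[r] = 0.688000, running G = 1.996000
t=3: π = [0.1754, 0.1583, 0.1302, 0.1857, 0.2194, 0.1310], E[r] = 1.1202, γ^t·E[r] = 0.573542, running G = 2.569542
t=4: π = [0.1770, 0.1578, 0.1306, 0.1858, 0.2171, 0.1317], E[r] = 1.1254, γ^t·E[r] = 0.460947, running G = 3.030490
t=5: π = [0.1774, 0.1580, 0.1309, 0.1853, 0.2169, 0.1316], E[r] = 1.1284, γ^t·E[r] = 0.369761, running G = 3.400251
t=6: π = [0.1775, 0.1579, 0.1309, 0.1853, 0.2167, 0.1316], E[r] = 1.1287, γ^t·E[r] = 0.295894, running G = 3.696144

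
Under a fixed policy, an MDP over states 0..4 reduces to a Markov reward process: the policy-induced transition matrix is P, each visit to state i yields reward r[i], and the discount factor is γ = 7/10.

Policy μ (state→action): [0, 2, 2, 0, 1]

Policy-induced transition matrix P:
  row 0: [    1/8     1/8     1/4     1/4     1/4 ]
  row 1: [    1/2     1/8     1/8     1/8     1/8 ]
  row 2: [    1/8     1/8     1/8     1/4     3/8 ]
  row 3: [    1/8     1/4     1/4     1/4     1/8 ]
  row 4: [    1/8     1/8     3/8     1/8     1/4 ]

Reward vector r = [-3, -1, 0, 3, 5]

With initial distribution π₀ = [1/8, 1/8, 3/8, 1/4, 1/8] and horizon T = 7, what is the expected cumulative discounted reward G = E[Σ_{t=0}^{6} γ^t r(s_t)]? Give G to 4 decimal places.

G = 3.1916

t=0: π = [0.1250, 0.1250, 0.3750, 0.2500, 0.1250], E[r] = 0.8750, γ^t·E[r] = 0.875000, running G = 0.875000
t=1: π = [0.1719, 0.1563, 0.2031, 0.2188, 0.2500], E[r] = 1.2344, γ^t·E[r] = 0.864063, running G = 1.739063
t=2: π = [0.1836, 0.1523, 0.2363, 0.1992, 0.2285], E[r] = 1.0371, γ^t·E[r] = 0.508184, running G = 2.247246
t=3: π = [0.1821, 0.1499, 0.2300, 0.2024, 0.2356], E[r] = 1.0889, γ^t·E[r] = 0.373481, running G = 2.620728
t=4: π = [0.1812, 0.1503, 0.2320, 0.2018, 0.2347], E[r] = 1.0851, γ^t·E[r] = 0.260521, running G = 2.881249
t=5: π = [0.1814, 0.1502, 0.2316, 0.2019, 0.2350], E[r] = 1.0862, γ^t·E[r] = 0.182560, running G = 3.063809
t=6: π = [0.1813, 0.1502, 0.2316, 0.2018, 0.2349], E[r] = 1.0860, γ^t·E[r] = 0.127763, running G = 3.191572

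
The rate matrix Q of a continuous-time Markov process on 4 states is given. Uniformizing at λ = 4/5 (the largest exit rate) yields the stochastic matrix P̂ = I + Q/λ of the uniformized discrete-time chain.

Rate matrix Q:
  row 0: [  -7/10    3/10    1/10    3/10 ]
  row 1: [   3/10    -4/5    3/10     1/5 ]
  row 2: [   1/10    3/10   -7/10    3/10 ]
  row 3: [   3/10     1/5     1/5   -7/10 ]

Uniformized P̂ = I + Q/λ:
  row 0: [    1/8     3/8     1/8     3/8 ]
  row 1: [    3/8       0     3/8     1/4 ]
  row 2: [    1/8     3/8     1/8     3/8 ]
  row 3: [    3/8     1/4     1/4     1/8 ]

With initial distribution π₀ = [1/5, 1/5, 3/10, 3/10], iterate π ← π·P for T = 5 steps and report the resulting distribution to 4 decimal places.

t=0: π = [0.2000, 0.2000, 0.3000, 0.3000]
t=1: π = [0.2500, 0.2625, 0.2125, 0.2750]
t=2: π = [0.2594, 0.2422, 0.2250, 0.2734]
t=3: π = [0.2539, 0.2500, 0.2197, 0.2764]
t=4: π = [0.2566, 0.2467, 0.2220, 0.2747]
t=5: π = [0.2553, 0.2482, 0.2210, 0.2755]

π = [0.2553, 0.2482, 0.2210, 0.2755]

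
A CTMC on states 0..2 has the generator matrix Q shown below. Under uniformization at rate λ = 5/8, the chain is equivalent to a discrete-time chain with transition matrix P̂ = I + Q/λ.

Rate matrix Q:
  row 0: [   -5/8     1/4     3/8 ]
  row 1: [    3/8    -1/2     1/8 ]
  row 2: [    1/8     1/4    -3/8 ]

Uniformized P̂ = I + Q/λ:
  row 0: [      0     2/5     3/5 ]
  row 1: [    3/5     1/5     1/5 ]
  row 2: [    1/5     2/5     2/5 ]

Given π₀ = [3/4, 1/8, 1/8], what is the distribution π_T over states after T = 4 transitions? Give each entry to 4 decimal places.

t=0: π = [0.7500, 0.1250, 0.1250]
t=1: π = [0.1000, 0.3750, 0.5250]
t=2: π = [0.3300, 0.3250, 0.3450]
t=3: π = [0.2640, 0.3350, 0.4010]
t=4: π = [0.2812, 0.3330, 0.3858]

π = [0.2812, 0.3330, 0.3858]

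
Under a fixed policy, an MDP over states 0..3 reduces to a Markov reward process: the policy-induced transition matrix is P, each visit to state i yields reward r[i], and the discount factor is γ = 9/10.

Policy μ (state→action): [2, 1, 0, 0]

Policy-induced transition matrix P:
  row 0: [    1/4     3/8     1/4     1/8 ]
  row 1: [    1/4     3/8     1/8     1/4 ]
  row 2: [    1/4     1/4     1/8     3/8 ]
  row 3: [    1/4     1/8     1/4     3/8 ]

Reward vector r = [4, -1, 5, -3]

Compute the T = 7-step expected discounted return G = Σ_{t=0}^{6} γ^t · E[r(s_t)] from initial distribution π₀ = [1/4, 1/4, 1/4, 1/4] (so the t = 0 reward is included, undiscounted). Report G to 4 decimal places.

G = 4.7728

t=0: π = [0.2500, 0.2500, 0.2500, 0.2500], E[r] = 1.2500, γ^t·E[r] = 1.250000, running G = 1.250000
t=1: π = [0.2500, 0.2813, 0.1875, 0.2813], E[r] = 0.8125, γ^t·E[r] = 0.731250, running G = 1.981250
t=2: π = [0.2500, 0.2813, 0.1914, 0.2773], E[r] = 0.8438, γ^t·E[r] = 0.683438, running G = 2.664688
t=3: π = [0.2500, 0.2817, 0.1909, 0.2773], E[r] = 0.8408, γ^t·E[r] = 0.612958, running G = 3.277646
t=4: π = [0.2500, 0.2818, 0.1909, 0.2773], E[r] = 0.8409, γ^t·E[r] = 0.551742, running G = 3.829388
t=5: π = [0.2500, 0.2818, 0.1909, 0.2773], E[r] = 0.8409, γ^t·E[r] = 0.496550, running G = 4.325938
t=6: π = [0.2500, 0.2818, 0.1909, 0.2773], E[r] = 0.8409, γ^t·E[r] = 0.446894, running G = 4.772832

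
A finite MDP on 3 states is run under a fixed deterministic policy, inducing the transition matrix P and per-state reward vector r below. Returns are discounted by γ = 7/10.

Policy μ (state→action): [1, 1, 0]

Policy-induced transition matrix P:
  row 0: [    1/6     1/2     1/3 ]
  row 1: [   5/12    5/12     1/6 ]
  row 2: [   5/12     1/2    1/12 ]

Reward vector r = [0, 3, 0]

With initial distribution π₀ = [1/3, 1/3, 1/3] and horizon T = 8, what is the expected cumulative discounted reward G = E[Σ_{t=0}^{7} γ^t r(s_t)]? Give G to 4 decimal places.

G = 3.9859

t=0: π = [0.3333, 0.3333, 0.3333], E[r] = 1.0000, γ^t·E[r] = 1.000000, running G = 1.000000
t=1: π = [0.3333, 0.4722, 0.1944], E[r] = 1.4167, γ^t·E[r] = 0.991667, running G = 1.991667
t=2: π = [0.3333, 0.4606, 0.2060], E[r] = 1.3819, γ^t·E[r] = 0.677153, running G = 2.668819
t=3: π = [0.3333, 0.4616, 0.2051], E[r] = 1.3848, γ^t·E[r] = 0.474999, running G = 3.143819
t=4: π = [0.3333, 0.4615, 0.2051], E[r] = 1.3846, γ^t·E[r] = 0.332442, running G = 3.476261
t=5: π = [0.3333, 0.4615, 0.2051], E[r] = 1.3846, γ^t·E[r] = 0.232713, running G = 3.708973
t=6: π = [0.3333, 0.4615, 0.2051], E[r] = 1.3846, γ^t·E[r] = 0.162899, running G = 3.871872
t=7: π = [0.3333, 0.4615, 0.2051], E[r] = 1.3846, γ^t·E[r] = 0.114029, running G = 3.985901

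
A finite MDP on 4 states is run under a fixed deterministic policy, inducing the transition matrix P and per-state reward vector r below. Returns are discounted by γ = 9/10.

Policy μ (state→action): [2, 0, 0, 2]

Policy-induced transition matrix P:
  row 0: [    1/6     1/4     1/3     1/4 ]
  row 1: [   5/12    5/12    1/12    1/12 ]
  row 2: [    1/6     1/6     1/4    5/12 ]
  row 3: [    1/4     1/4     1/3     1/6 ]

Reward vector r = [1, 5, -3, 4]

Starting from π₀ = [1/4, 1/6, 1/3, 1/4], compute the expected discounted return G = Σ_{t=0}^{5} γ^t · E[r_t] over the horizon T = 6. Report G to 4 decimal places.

G = 7.6238

t=0: π = [0.2500, 0.1667, 0.3333, 0.2500], E[r] = 1.0833, γ^t·E[r] = 1.083333, running G = 1.083333
t=1: π = [0.2292, 0.2500, 0.2639, 0.2569], E[r] = 1.7153, γ^t·E[r] = 1.543750, running G = 2.627083
t=2: π = [0.2506, 0.2697, 0.2488, 0.2309], E[r] = 1.7760, γ^t·E[r] = 1.438594, running G = 4.065677
t=3: π = [0.2533, 0.2742, 0.2452, 0.2273], E[r] = 1.7980, γ^t·E[r] = 1.310730, running G = 5.376408
t=4: π = [0.2542, 0.2753, 0.2443, 0.2262], E[r] = 1.8023, γ^t·E[r] = 1.182518, running G = 6.558926
t=5: π = [0.2543, 0.2755, 0.2442, 0.2260], E[r] = 1.8034, γ^t·E[r] = 1.064910, running G = 7.623836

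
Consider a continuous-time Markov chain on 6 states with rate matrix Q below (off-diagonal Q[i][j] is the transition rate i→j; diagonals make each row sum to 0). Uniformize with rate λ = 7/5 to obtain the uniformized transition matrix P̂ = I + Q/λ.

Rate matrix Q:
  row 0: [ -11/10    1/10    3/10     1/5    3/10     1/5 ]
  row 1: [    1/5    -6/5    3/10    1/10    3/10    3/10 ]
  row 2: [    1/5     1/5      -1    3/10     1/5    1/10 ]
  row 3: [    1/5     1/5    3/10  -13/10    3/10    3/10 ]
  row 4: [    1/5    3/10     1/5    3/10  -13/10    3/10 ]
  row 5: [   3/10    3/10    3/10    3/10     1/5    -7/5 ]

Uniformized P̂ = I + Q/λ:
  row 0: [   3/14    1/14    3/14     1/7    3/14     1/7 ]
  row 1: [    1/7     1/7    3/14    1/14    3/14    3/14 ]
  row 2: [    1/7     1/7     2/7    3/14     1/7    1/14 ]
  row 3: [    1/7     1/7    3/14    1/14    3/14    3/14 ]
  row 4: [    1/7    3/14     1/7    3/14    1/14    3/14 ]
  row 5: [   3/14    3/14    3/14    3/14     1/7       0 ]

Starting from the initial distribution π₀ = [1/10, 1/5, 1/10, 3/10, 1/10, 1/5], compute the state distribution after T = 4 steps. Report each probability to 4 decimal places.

t=0: π = [0.1000, 0.2000, 0.1000, 0.3000, 0.1000, 0.2000]
t=1: π = [0.1643, 0.1571, 0.2143, 0.1357, 0.1786, 0.1500]
t=2: π = [0.1653, 0.1546, 0.2168, 0.1607, 0.1628, 0.1398]
t=3: π = [0.1647, 0.1527, 0.2181, 0.1574, 0.1656, 0.1415]
t=4: π = [0.1647, 0.1530, 0.2180, 0.1582, 0.1649, 0.1410]

π = [0.1647, 0.1530, 0.2180, 0.1582, 0.1649, 0.1410]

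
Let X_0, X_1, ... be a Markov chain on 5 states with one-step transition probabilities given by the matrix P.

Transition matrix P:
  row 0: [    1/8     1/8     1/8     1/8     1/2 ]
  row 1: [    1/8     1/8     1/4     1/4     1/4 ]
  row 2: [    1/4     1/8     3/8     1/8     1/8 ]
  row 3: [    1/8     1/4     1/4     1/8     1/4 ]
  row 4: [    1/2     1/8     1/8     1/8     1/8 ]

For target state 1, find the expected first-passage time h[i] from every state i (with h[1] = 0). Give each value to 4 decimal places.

h = [7.1111, 0.0000, 7.1111, 6.2222, 7.1111]

First-step conditioning: h[1] = 0; for i ≠ 1, h[i] = 1 + Σ_k P[i][k]·h[k].
  h[0] = 1 + 1/8·h[0] + 1/8·h[2] + 1/8·h[3] + 1/2·h[4]
  h[2] = 1 + 1/4·h[0] + 3/8·h[2] + 1/8·h[3] + 1/8·h[4]
  h[3] = 1 + 1/8·h[0] + 1/4·h[2] + 1/8·h[3] + 1/4·h[4]
  h[4] = 1 + 1/2·h[0] + 1/8·h[2] + 1/8·h[3] + 1/8·h[4]
Solving the 4×4 linear system over states ≠ 1 gives exactly h = [64/9, 0, 64/9, 56/9, 64/9] (h[1] = 0 is the target).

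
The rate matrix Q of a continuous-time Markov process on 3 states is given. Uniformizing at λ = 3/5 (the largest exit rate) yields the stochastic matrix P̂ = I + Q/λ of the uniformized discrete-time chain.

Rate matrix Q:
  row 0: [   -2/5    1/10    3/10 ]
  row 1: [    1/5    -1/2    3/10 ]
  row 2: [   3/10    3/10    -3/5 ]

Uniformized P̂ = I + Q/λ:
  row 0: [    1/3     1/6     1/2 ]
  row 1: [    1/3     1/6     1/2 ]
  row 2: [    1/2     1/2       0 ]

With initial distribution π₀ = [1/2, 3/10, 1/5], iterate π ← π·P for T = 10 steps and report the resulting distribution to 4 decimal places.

t=0: π = [0.5000, 0.3000, 0.2000]
t=1: π = [0.3667, 0.2333, 0.4000]
t=2: π = [0.4000, 0.3000, 0.3000]
t=3: π = [0.3833, 0.2667, 0.3500]
t=4: π = [0.3917, 0.2833, 0.3250]
t=5: π = [0.3875, 0.2750, 0.3375]
t=6: π = [0.3896, 0.2792, 0.3313]
t=7: π = [0.3885, 0.2771, 0.3344]
t=8: π = [0.3891, 0.2781, 0.3328]
t=9: π = [0.3888, 0.2776, 0.3336]
t=10: π = [0.3889, 0.2779, 0.3332]

π = [0.3889, 0.2779, 0.3332]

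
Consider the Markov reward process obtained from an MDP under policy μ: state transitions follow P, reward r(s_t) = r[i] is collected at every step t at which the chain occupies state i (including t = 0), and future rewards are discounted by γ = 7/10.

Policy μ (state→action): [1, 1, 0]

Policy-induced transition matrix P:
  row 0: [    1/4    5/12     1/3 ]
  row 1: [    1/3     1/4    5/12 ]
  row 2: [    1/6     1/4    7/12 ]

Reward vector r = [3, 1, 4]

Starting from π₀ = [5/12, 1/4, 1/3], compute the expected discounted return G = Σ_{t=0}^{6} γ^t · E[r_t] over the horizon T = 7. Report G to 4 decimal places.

G = 8.7244

t=0: π = [0.4167, 0.2500, 0.3333], E[r] = 2.8333, γ^t·E[r] = 2.833333, running G = 2.833333
t=1: π = [0.2431, 0.3194, 0.4375], E[r] = 2.7986, γ^t·E[r] = 1.959028, running G = 4.792361
t=2: π = [0.2402, 0.2905, 0.4693], E[r] = 2.8883, γ^t·E[r] = 1.415272, running G = 6.207633
t=3: π = [0.2351, 0.2900, 0.4749], E[r] = 2.8948, γ^t·E[r] = 0.992923, running G = 7.200557
t=4: π = [0.2346, 0.2892, 0.4762], E[r] = 2.8979, γ^t·E[r] = 0.695775, running G = 7.896332
t=5: π = [0.2344, 0.2891, 0.4765], E[r] = 2.8983, γ^t·E[r] = 0.487115, running G = 8.383447
t=6: π = [0.2344, 0.2891, 0.4765], E[r] = 2.8984, γ^t·E[r] = 0.340995, running G = 8.724442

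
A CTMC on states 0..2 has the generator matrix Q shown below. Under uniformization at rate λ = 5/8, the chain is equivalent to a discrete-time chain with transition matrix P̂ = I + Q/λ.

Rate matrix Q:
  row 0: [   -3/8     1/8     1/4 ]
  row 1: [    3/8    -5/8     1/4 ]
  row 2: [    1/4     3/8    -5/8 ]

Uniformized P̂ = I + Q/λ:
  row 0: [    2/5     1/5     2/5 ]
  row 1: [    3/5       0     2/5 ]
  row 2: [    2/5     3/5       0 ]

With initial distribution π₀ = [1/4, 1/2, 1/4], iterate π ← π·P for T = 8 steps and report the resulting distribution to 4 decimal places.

t=0: π = [0.2500, 0.5000, 0.2500]
t=1: π = [0.5000, 0.2000, 0.3000]
t=2: π = [0.4400, 0.2800, 0.2800]
t=3: π = [0.4560, 0.2560, 0.2880]
t=4: π = [0.4512, 0.2640, 0.2848]
t=5: π = [0.4528, 0.2611, 0.2861]
t=6: π = [0.4522, 0.2622, 0.2856]
t=7: π = [0.4524, 0.2618, 0.2858]
t=8: π = [0.4524, 0.2620, 0.2857]

π = [0.4524, 0.2620, 0.2857]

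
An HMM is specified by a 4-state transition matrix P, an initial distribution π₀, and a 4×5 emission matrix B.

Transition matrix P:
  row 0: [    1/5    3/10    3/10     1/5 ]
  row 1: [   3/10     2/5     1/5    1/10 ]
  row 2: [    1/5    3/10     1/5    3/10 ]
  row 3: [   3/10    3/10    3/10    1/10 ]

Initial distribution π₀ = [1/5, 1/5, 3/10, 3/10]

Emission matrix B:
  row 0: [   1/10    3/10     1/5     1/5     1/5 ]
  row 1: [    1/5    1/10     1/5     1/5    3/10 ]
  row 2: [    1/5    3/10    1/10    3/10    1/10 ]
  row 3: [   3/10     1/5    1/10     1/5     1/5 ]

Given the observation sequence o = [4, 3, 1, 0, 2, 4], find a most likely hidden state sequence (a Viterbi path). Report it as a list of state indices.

t=0: δ = [4.000e-02, 6.000e-02, 3.000e-02, 6.000e-02]  (obs o_0=4)
t=1: δ = [3.600e-03, 4.800e-03, 5.400e-03, 1.800e-03]  ψ = [1, 1, 3, 2]  (obs o_1=3)
t=2: δ = [4.320e-04, 1.920e-04, 3.240e-04, 3.240e-04]  ψ = [1, 1, 0, 2]  (obs o_2=1)
t=3: δ = [9.720e-06, 2.592e-05, 2.592e-05, 2.916e-05]  ψ = [3, 0, 0, 2]  (obs o_3=0)
t=4: δ = [1.750e-06, 2.074e-06, 8.748e-07, 7.776e-07]  ψ = [3, 1, 3, 2]  (obs o_4=2)
t=5: δ = [1.244e-07, 2.488e-07, 5.249e-08, 6.998e-08]  ψ = [1, 1, 0, 0]  (obs o_5=4)
backtrack: best end state = 1; path = [1, 1, 0, 1, 1, 1]

path = [1, 1, 0, 1, 1, 1]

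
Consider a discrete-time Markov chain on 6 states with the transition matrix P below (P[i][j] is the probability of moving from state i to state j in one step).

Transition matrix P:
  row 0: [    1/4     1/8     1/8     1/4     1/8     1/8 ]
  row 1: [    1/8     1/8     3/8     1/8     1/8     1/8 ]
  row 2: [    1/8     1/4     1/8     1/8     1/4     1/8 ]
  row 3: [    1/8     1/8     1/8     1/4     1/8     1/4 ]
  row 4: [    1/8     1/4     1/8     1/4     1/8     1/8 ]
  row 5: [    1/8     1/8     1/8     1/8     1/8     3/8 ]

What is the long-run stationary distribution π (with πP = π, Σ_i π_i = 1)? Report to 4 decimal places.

Balance equations π_j = Σ_i π_i·P[i][j]:
  π_0 = 1/4·π_0 + 1/8·π_1 + 1/8·π_2 + 1/8·π_3 + 1/8·π_4 + 1/8·π_5
  π_1 = 1/8·π_0 + 1/8·π_1 + 1/4·π_2 + 1/8·π_3 + 1/4·π_4 + 1/8·π_5
  π_2 = 1/8·π_0 + 3/8·π_1 + 1/8·π_2 + 1/8·π_3 + 1/8·π_4 + 1/8·π_5
  π_3 = 1/4·π_0 + 1/8·π_1 + 1/8·π_2 + 1/4·π_3 + 1/4·π_4 + 1/8·π_5
  π_4 = 1/8·π_0 + 1/8·π_1 + 1/4·π_2 + 1/8·π_3 + 1/8·π_4 + 1/8·π_5
  normalize: π_0 + π_1 + π_2 + π_3 + π_4 + π_5 = 1
Solving the linear system gives exactly π = [1/7, 81/494, 41/247, 2228/12103, 36/247, 4777/24206].

π = [0.1429, 0.1640, 0.1660, 0.1841, 0.1457, 0.1973]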